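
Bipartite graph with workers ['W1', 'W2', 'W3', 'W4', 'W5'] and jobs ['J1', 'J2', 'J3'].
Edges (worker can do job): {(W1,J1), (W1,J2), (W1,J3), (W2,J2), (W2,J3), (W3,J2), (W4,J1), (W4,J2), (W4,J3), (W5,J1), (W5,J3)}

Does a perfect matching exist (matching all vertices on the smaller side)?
Yes, perfect matching exists (size 3)

Perfect matching: {(W3,J2), (W4,J3), (W5,J1)}
All 3 vertices on the smaller side are matched.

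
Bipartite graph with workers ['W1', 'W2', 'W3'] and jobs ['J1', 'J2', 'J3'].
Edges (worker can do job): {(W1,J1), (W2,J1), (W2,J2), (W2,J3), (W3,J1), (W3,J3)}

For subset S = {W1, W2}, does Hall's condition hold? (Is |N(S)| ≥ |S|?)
Yes: |N(S)| = 3, |S| = 2

Subset S = {W1, W2}
Neighbors N(S) = {J1, J2, J3}

|N(S)| = 3, |S| = 2
Hall's condition: |N(S)| ≥ |S| is satisfied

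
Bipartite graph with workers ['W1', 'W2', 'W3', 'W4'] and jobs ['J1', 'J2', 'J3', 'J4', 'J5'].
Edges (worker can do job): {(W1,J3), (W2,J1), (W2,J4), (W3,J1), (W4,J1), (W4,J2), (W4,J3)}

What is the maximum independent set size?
Maximum independent set = 5

By König's theorem:
- Min vertex cover = Max matching = 4
- Max independent set = Total vertices - Min vertex cover
- Max independent set = 9 - 4 = 5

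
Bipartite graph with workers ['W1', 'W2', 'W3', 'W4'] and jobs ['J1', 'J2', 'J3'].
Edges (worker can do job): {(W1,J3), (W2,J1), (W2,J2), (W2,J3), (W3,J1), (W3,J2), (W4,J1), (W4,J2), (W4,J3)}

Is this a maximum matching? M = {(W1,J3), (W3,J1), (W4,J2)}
Yes, size 3 is maximum

Proposed matching has size 3.
Maximum matching size for this graph: 3.

This is a maximum matching.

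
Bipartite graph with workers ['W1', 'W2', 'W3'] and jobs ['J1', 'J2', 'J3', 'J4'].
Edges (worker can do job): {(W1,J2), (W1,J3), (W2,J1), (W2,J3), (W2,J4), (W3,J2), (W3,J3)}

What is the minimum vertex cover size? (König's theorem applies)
Minimum vertex cover size = 3

By König's theorem: in bipartite graphs,
min vertex cover = max matching = 3

Maximum matching has size 3, so minimum vertex cover also has size 3.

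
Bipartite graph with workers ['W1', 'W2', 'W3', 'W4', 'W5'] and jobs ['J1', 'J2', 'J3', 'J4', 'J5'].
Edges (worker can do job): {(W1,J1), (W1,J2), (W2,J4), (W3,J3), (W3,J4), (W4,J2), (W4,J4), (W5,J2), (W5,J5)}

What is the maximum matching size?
Maximum matching size = 5

Maximum matching: {(W1,J1), (W2,J4), (W3,J3), (W4,J2), (W5,J5)}
Size: 5

This assigns 5 workers to 5 distinct jobs.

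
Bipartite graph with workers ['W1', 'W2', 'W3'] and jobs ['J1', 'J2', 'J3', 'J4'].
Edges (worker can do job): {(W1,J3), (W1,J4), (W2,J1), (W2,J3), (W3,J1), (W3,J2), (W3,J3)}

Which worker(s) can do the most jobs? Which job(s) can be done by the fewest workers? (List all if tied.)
Most versatile: W3 (3 jobs); Least covered: J2, J4 (1 workers)

Worker degrees (jobs they can do): W1:2, W2:2, W3:3
Job degrees (workers who can do it): J1:2, J2:1, J3:3, J4:1

Maximum worker degree is 3, achieved by: W3
Minimum job degree is 1, achieved by: J2, J4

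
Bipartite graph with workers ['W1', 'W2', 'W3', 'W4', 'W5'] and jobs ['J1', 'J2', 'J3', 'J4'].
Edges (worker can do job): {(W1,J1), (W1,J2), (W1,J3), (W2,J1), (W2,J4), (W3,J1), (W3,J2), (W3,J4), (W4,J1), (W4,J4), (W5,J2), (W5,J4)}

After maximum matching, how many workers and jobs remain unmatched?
Unmatched: 1 workers, 0 jobs

Maximum matching size: 4
Workers: 5 total, 4 matched, 1 unmatched
Jobs: 4 total, 4 matched, 0 unmatched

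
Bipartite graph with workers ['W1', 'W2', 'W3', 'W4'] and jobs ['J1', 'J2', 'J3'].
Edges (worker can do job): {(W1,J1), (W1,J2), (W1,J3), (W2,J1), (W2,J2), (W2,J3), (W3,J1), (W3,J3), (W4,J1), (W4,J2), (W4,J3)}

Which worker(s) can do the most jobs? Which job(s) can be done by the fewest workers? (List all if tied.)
Most versatile: W1, W2, W4 (3 jobs); Least covered: J2 (3 workers)

Worker degrees (jobs they can do): W1:3, W2:3, W3:2, W4:3
Job degrees (workers who can do it): J1:4, J2:3, J3:4

Maximum worker degree is 3, achieved by: W1, W2, W4
Minimum job degree is 3, achieved by: J2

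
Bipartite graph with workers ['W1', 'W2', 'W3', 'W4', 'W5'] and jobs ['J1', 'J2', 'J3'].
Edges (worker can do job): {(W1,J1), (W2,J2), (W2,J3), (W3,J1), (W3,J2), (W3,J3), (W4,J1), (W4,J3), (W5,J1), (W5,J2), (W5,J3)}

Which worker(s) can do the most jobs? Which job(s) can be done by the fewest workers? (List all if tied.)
Most versatile: W3, W5 (3 jobs); Least covered: J2 (3 workers)

Worker degrees (jobs they can do): W1:1, W2:2, W3:3, W4:2, W5:3
Job degrees (workers who can do it): J1:4, J2:3, J3:4

Maximum worker degree is 3, achieved by: W3, W5
Minimum job degree is 3, achieved by: J2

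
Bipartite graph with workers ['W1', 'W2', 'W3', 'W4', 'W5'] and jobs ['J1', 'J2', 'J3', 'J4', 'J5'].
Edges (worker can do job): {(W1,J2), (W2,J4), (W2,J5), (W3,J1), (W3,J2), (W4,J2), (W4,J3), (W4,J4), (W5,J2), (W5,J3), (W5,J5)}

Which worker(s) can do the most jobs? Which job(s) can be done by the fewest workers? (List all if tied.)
Most versatile: W4, W5 (3 jobs); Least covered: J1 (1 workers)

Worker degrees (jobs they can do): W1:1, W2:2, W3:2, W4:3, W5:3
Job degrees (workers who can do it): J1:1, J2:4, J3:2, J4:2, J5:2

Maximum worker degree is 3, achieved by: W4, W5
Minimum job degree is 1, achieved by: J1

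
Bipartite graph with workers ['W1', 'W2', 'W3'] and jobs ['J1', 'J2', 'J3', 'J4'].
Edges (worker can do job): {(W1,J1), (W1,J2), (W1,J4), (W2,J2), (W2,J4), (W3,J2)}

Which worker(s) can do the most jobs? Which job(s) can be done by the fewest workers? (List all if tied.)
Most versatile: W1 (3 jobs); Least covered: J3 (0 workers)

Worker degrees (jobs they can do): W1:3, W2:2, W3:1
Job degrees (workers who can do it): J1:1, J2:3, J3:0, J4:2

Maximum worker degree is 3, achieved by: W1
Minimum job degree is 0, achieved by: J3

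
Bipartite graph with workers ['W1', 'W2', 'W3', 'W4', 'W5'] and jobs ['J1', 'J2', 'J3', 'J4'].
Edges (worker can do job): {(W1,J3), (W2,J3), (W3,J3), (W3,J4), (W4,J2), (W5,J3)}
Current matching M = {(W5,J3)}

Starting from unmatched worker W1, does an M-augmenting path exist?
No augmenting path from W1

Alternating search from W1 reaches jobs: {J3}.
Every reachable job is already matched in M, and following those matched edges back to workers exposes no further unvisited jobs.
No M-augmenting path from W1 exists.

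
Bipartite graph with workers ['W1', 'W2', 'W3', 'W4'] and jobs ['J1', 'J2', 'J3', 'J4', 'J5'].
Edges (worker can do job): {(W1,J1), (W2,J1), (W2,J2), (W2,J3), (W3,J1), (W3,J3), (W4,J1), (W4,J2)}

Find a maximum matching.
Matching: {(W2,J2), (W3,J3), (W4,J1)}

Maximum matching (size 3):
  W2 → J2
  W3 → J3
  W4 → J1

Each worker is assigned to at most one job, and each job to at most one worker.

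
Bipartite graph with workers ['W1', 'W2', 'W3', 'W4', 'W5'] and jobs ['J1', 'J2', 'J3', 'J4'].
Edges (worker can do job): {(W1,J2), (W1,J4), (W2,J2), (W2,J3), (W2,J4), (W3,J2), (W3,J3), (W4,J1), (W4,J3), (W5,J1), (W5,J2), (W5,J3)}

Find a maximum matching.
Matching: {(W1,J4), (W3,J3), (W4,J1), (W5,J2)}

Maximum matching (size 4):
  W1 → J4
  W3 → J3
  W4 → J1
  W5 → J2

Each worker is assigned to at most one job, and each job to at most one worker.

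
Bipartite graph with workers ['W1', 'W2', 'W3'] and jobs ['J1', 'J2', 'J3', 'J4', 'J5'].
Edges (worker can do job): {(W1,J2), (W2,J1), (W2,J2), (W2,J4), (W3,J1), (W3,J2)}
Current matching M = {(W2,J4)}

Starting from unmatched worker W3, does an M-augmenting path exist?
Yes: W3 → J2

An M-augmenting path alternates non-matching / matching edges, starting and ending at unmatched vertices.
Path: W3 → J2
(J2 is unmatched in M, so the path is augmenting.)
Flipping edges along this path would increase |M| from 1 to 2.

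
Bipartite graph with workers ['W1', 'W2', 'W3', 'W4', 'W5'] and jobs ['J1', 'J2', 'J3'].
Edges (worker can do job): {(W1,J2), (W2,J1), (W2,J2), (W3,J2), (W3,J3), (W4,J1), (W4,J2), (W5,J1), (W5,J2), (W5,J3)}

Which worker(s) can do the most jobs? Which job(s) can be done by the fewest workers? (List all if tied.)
Most versatile: W5 (3 jobs); Least covered: J3 (2 workers)

Worker degrees (jobs they can do): W1:1, W2:2, W3:2, W4:2, W5:3
Job degrees (workers who can do it): J1:3, J2:5, J3:2

Maximum worker degree is 3, achieved by: W5
Minimum job degree is 2, achieved by: J3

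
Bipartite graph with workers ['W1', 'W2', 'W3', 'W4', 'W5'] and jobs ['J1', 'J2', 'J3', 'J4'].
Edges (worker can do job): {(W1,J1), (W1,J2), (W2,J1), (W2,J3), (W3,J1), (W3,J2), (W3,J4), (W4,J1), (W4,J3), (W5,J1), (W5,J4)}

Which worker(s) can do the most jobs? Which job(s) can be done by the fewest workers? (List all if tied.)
Most versatile: W3 (3 jobs); Least covered: J2, J3, J4 (2 workers)

Worker degrees (jobs they can do): W1:2, W2:2, W3:3, W4:2, W5:2
Job degrees (workers who can do it): J1:5, J2:2, J3:2, J4:2

Maximum worker degree is 3, achieved by: W3
Minimum job degree is 2, achieved by: J2, J3, J4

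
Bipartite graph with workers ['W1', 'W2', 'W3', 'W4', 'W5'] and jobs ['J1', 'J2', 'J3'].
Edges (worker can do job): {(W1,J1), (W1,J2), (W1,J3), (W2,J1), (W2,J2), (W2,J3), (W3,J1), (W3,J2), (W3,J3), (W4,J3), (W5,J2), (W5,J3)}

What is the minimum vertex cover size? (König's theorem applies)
Minimum vertex cover size = 3

By König's theorem: in bipartite graphs,
min vertex cover = max matching = 3

Maximum matching has size 3, so minimum vertex cover also has size 3.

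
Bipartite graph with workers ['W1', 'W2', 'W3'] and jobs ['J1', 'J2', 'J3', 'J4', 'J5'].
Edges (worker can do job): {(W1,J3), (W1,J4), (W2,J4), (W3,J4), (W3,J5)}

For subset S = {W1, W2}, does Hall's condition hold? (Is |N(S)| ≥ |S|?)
Yes: |N(S)| = 2, |S| = 2

Subset S = {W1, W2}
Neighbors N(S) = {J3, J4}

|N(S)| = 2, |S| = 2
Hall's condition: |N(S)| ≥ |S| is satisfied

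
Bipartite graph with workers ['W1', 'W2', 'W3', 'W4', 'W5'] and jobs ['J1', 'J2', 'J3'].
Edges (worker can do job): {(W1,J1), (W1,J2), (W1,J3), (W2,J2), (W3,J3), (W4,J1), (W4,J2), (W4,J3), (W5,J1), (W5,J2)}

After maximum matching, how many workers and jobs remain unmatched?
Unmatched: 2 workers, 0 jobs

Maximum matching size: 3
Workers: 5 total, 3 matched, 2 unmatched
Jobs: 3 total, 3 matched, 0 unmatched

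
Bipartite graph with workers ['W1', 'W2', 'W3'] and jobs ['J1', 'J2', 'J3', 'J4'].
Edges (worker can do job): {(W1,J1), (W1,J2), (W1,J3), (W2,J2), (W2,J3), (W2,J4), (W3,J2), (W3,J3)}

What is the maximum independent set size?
Maximum independent set = 4

By König's theorem:
- Min vertex cover = Max matching = 3
- Max independent set = Total vertices - Min vertex cover
- Max independent set = 7 - 3 = 4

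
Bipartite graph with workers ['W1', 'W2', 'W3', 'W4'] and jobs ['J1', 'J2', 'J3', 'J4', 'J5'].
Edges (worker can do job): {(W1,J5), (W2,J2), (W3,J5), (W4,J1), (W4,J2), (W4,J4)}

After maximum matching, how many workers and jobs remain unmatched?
Unmatched: 1 workers, 2 jobs

Maximum matching size: 3
Workers: 4 total, 3 matched, 1 unmatched
Jobs: 5 total, 3 matched, 2 unmatched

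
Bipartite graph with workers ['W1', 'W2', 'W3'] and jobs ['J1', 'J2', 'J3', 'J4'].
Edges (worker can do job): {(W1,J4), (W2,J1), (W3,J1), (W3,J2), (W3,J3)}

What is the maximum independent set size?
Maximum independent set = 4

By König's theorem:
- Min vertex cover = Max matching = 3
- Max independent set = Total vertices - Min vertex cover
- Max independent set = 7 - 3 = 4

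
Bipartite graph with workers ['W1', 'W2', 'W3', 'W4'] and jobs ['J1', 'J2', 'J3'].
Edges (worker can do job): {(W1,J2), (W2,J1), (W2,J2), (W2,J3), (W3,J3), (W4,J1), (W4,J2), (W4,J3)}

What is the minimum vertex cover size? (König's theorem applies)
Minimum vertex cover size = 3

By König's theorem: in bipartite graphs,
min vertex cover = max matching = 3

Maximum matching has size 3, so minimum vertex cover also has size 3.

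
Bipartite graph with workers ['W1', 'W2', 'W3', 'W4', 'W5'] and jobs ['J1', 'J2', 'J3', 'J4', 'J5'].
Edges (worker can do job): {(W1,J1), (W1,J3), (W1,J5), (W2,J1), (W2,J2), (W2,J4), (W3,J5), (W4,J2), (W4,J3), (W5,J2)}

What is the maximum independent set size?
Maximum independent set = 5

By König's theorem:
- Min vertex cover = Max matching = 5
- Max independent set = Total vertices - Min vertex cover
- Max independent set = 10 - 5 = 5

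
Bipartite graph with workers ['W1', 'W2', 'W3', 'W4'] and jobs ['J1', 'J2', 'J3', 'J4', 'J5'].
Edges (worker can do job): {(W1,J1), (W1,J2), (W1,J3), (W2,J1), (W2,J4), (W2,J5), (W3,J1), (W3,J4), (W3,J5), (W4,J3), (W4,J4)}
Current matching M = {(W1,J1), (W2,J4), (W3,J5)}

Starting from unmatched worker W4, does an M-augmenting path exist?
Yes: W4 → J4 → W2 → J1 → W1 → J3

An M-augmenting path alternates non-matching / matching edges, starting and ending at unmatched vertices.
Path: W4 → J4 → W2 → J1 → W1 → J3
(J3 is unmatched in M, so the path is augmenting.)
Flipping edges along this path would increase |M| from 3 to 4.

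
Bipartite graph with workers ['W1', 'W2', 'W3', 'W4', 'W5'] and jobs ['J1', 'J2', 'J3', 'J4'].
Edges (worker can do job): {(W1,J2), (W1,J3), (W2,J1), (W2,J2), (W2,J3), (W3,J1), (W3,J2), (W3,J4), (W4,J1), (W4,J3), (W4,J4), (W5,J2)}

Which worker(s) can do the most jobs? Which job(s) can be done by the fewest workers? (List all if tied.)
Most versatile: W2, W3, W4 (3 jobs); Least covered: J4 (2 workers)

Worker degrees (jobs they can do): W1:2, W2:3, W3:3, W4:3, W5:1
Job degrees (workers who can do it): J1:3, J2:4, J3:3, J4:2

Maximum worker degree is 3, achieved by: W2, W3, W4
Minimum job degree is 2, achieved by: J4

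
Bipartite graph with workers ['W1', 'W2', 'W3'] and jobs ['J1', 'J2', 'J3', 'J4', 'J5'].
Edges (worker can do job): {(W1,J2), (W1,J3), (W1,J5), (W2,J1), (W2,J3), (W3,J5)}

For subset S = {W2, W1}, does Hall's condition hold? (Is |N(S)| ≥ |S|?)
Yes: |N(S)| = 4, |S| = 2

Subset S = {W2, W1}
Neighbors N(S) = {J1, J2, J3, J5}

|N(S)| = 4, |S| = 2
Hall's condition: |N(S)| ≥ |S| is satisfied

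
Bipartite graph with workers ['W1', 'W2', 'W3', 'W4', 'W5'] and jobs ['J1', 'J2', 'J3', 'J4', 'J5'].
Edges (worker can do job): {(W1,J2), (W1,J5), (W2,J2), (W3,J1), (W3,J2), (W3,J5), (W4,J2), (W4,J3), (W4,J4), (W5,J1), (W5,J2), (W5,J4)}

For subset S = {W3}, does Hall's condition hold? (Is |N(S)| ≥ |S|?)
Yes: |N(S)| = 3, |S| = 1

Subset S = {W3}
Neighbors N(S) = {J1, J2, J5}

|N(S)| = 3, |S| = 1
Hall's condition: |N(S)| ≥ |S| is satisfied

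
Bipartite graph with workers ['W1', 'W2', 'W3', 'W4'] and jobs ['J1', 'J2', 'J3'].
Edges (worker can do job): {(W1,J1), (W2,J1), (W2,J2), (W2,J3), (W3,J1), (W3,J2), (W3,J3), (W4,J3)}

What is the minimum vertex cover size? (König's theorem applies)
Minimum vertex cover size = 3

By König's theorem: in bipartite graphs,
min vertex cover = max matching = 3

Maximum matching has size 3, so minimum vertex cover also has size 3.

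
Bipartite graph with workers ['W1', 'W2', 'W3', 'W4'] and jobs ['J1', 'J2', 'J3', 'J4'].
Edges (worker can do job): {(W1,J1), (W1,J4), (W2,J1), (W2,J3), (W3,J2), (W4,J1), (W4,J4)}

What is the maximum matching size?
Maximum matching size = 4

Maximum matching: {(W1,J1), (W2,J3), (W3,J2), (W4,J4)}
Size: 4

This assigns 4 workers to 4 distinct jobs.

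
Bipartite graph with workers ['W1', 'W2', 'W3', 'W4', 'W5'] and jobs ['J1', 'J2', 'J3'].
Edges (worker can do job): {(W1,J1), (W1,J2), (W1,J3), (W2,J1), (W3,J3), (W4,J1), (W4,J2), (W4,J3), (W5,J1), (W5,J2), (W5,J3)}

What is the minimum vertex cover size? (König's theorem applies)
Minimum vertex cover size = 3

By König's theorem: in bipartite graphs,
min vertex cover = max matching = 3

Maximum matching has size 3, so minimum vertex cover also has size 3.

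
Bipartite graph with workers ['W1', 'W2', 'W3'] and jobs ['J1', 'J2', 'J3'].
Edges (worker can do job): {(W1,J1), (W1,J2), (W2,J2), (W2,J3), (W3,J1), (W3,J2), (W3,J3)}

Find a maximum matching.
Matching: {(W1,J1), (W2,J3), (W3,J2)}

Maximum matching (size 3):
  W1 → J1
  W2 → J3
  W3 → J2

Each worker is assigned to at most one job, and each job to at most one worker.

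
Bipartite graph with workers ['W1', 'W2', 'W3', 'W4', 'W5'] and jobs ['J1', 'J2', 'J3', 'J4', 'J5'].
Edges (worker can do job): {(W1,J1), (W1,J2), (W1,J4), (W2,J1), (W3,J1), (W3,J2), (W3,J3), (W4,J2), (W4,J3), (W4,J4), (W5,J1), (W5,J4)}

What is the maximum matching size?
Maximum matching size = 4

Maximum matching: {(W1,J2), (W3,J3), (W4,J4), (W5,J1)}
Size: 4

This assigns 4 workers to 4 distinct jobs.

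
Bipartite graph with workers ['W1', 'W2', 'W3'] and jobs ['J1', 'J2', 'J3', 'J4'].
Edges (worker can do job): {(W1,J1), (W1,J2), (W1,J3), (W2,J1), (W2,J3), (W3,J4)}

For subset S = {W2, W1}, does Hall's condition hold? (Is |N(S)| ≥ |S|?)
Yes: |N(S)| = 3, |S| = 2

Subset S = {W2, W1}
Neighbors N(S) = {J1, J2, J3}

|N(S)| = 3, |S| = 2
Hall's condition: |N(S)| ≥ |S| is satisfied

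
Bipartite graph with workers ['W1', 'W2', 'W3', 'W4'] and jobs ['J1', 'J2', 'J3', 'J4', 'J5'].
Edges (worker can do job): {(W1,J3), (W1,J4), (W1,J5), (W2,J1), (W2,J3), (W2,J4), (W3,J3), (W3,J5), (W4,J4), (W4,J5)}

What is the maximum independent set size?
Maximum independent set = 5

By König's theorem:
- Min vertex cover = Max matching = 4
- Max independent set = Total vertices - Min vertex cover
- Max independent set = 9 - 4 = 5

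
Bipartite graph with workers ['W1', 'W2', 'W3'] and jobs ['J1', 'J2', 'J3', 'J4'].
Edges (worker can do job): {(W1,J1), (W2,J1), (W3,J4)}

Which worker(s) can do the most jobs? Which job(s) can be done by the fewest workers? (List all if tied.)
Most versatile: W1, W2, W3 (1 jobs); Least covered: J2, J3 (0 workers)

Worker degrees (jobs they can do): W1:1, W2:1, W3:1
Job degrees (workers who can do it): J1:2, J2:0, J3:0, J4:1

Maximum worker degree is 1, achieved by: W1, W2, W3
Minimum job degree is 0, achieved by: J2, J3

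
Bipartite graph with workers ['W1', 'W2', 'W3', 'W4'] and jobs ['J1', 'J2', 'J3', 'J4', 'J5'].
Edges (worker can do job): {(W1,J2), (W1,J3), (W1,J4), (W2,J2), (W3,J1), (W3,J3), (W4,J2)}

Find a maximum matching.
Matching: {(W1,J4), (W3,J3), (W4,J2)}

Maximum matching (size 3):
  W1 → J4
  W3 → J3
  W4 → J2

Each worker is assigned to at most one job, and each job to at most one worker.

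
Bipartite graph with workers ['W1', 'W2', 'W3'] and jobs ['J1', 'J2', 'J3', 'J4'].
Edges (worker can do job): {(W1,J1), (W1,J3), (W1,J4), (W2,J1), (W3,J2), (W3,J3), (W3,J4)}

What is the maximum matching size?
Maximum matching size = 3

Maximum matching: {(W1,J3), (W2,J1), (W3,J4)}
Size: 3

This assigns 3 workers to 3 distinct jobs.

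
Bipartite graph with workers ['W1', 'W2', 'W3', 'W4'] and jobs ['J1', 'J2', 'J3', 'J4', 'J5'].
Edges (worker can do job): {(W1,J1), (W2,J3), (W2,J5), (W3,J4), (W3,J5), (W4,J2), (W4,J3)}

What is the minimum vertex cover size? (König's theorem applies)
Minimum vertex cover size = 4

By König's theorem: in bipartite graphs,
min vertex cover = max matching = 4

Maximum matching has size 4, so minimum vertex cover also has size 4.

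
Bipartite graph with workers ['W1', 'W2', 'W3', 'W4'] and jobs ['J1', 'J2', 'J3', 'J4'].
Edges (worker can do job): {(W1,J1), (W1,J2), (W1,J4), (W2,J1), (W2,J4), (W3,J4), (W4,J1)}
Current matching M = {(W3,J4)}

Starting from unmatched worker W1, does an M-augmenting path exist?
Yes: W1 → J2

An M-augmenting path alternates non-matching / matching edges, starting and ending at unmatched vertices.
Path: W1 → J2
(J2 is unmatched in M, so the path is augmenting.)
Flipping edges along this path would increase |M| from 1 to 2.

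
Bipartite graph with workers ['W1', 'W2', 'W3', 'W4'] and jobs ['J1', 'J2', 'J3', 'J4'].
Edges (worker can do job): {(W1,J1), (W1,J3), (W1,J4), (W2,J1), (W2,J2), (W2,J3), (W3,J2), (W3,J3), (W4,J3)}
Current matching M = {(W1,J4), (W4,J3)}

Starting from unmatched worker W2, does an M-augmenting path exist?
Yes: W2 → J2

An M-augmenting path alternates non-matching / matching edges, starting and ending at unmatched vertices.
Path: W2 → J2
(J2 is unmatched in M, so the path is augmenting.)
Flipping edges along this path would increase |M| from 2 to 3.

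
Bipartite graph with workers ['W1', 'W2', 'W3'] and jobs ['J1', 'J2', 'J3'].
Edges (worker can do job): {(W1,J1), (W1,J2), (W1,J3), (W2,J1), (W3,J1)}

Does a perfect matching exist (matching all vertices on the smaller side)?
No, maximum matching has size 2 < 3

Maximum matching has size 2, need 3 for perfect matching.
Unmatched workers: ['W2']
Unmatched jobs: ['J2']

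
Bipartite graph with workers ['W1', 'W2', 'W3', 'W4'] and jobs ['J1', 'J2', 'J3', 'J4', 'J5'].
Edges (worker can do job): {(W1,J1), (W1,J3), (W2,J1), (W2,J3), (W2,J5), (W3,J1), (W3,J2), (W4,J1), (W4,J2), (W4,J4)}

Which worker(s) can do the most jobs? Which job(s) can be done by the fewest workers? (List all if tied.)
Most versatile: W2, W4 (3 jobs); Least covered: J4, J5 (1 workers)

Worker degrees (jobs they can do): W1:2, W2:3, W3:2, W4:3
Job degrees (workers who can do it): J1:4, J2:2, J3:2, J4:1, J5:1

Maximum worker degree is 3, achieved by: W2, W4
Minimum job degree is 1, achieved by: J4, J5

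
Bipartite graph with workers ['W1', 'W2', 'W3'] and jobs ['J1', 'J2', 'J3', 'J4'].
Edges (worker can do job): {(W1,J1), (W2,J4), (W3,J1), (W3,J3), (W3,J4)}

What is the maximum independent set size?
Maximum independent set = 4

By König's theorem:
- Min vertex cover = Max matching = 3
- Max independent set = Total vertices - Min vertex cover
- Max independent set = 7 - 3 = 4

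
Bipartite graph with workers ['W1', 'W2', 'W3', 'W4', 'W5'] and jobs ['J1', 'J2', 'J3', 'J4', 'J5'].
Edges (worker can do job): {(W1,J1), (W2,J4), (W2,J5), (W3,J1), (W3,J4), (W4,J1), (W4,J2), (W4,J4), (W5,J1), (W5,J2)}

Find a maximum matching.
Matching: {(W2,J5), (W3,J1), (W4,J4), (W5,J2)}

Maximum matching (size 4):
  W2 → J5
  W3 → J1
  W4 → J4
  W5 → J2

Each worker is assigned to at most one job, and each job to at most one worker.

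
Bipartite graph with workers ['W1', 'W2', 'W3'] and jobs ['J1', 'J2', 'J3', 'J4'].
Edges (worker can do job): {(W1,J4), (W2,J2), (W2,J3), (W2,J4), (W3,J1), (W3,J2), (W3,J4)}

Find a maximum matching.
Matching: {(W1,J4), (W2,J2), (W3,J1)}

Maximum matching (size 3):
  W1 → J4
  W2 → J2
  W3 → J1

Each worker is assigned to at most one job, and each job to at most one worker.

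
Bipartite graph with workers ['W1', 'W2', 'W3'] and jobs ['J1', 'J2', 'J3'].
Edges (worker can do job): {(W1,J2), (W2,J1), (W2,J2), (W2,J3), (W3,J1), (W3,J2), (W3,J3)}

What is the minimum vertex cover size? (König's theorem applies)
Minimum vertex cover size = 3

By König's theorem: in bipartite graphs,
min vertex cover = max matching = 3

Maximum matching has size 3, so minimum vertex cover also has size 3.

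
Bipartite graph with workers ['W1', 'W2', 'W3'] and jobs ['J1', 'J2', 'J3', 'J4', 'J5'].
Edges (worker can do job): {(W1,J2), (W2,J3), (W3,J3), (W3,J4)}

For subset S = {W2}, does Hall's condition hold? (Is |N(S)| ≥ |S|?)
Yes: |N(S)| = 1, |S| = 1

Subset S = {W2}
Neighbors N(S) = {J3}

|N(S)| = 1, |S| = 1
Hall's condition: |N(S)| ≥ |S| is satisfied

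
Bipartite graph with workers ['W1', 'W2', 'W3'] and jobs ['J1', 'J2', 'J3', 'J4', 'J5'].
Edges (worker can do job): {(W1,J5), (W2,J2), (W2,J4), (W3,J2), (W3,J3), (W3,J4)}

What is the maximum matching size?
Maximum matching size = 3

Maximum matching: {(W1,J5), (W2,J4), (W3,J2)}
Size: 3

This assigns 3 workers to 3 distinct jobs.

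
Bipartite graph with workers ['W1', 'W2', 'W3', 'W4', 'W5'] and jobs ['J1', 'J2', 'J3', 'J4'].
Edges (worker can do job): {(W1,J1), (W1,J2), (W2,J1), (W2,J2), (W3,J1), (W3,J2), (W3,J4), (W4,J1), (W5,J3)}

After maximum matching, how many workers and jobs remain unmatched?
Unmatched: 1 workers, 0 jobs

Maximum matching size: 4
Workers: 5 total, 4 matched, 1 unmatched
Jobs: 4 total, 4 matched, 0 unmatched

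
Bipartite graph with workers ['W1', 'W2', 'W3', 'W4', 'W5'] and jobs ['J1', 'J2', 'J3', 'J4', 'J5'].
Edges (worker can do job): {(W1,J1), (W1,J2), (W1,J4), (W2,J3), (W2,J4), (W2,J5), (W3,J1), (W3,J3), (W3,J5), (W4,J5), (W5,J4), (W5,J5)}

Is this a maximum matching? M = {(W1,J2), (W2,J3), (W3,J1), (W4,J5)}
No, size 4 is not maximum

Proposed matching has size 4.
Maximum matching size for this graph: 5.

This is NOT maximum - can be improved to size 5.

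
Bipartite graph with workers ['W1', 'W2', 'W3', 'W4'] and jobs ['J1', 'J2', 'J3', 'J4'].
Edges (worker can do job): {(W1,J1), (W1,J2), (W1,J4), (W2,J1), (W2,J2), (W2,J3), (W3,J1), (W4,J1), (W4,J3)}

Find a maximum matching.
Matching: {(W1,J4), (W2,J2), (W3,J1), (W4,J3)}

Maximum matching (size 4):
  W1 → J4
  W2 → J2
  W3 → J1
  W4 → J3

Each worker is assigned to at most one job, and each job to at most one worker.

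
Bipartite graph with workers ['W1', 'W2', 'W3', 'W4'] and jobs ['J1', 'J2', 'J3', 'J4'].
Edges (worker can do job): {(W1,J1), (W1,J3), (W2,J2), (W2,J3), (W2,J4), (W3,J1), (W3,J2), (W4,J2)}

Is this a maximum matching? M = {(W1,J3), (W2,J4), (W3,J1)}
No, size 3 is not maximum

Proposed matching has size 3.
Maximum matching size for this graph: 4.

This is NOT maximum - can be improved to size 4.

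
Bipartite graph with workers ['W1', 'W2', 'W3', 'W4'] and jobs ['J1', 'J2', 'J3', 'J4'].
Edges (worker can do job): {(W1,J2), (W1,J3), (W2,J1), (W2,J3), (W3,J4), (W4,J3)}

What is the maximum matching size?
Maximum matching size = 4

Maximum matching: {(W1,J2), (W2,J1), (W3,J4), (W4,J3)}
Size: 4

This assigns 4 workers to 4 distinct jobs.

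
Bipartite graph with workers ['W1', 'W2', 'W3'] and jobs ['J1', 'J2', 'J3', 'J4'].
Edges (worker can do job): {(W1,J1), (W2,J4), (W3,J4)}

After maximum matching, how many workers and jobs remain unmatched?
Unmatched: 1 workers, 2 jobs

Maximum matching size: 2
Workers: 3 total, 2 matched, 1 unmatched
Jobs: 4 total, 2 matched, 2 unmatched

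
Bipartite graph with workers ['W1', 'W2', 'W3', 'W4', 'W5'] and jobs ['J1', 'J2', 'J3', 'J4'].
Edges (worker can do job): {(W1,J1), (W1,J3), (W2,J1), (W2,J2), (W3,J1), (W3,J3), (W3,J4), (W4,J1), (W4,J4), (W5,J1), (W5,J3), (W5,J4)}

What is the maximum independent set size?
Maximum independent set = 5

By König's theorem:
- Min vertex cover = Max matching = 4
- Max independent set = Total vertices - Min vertex cover
- Max independent set = 9 - 4 = 5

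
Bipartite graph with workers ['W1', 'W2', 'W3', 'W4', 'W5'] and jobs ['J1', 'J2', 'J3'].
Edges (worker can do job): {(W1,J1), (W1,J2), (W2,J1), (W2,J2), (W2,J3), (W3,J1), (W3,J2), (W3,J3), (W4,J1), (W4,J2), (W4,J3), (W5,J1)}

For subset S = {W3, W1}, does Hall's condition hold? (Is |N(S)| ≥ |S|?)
Yes: |N(S)| = 3, |S| = 2

Subset S = {W3, W1}
Neighbors N(S) = {J1, J2, J3}

|N(S)| = 3, |S| = 2
Hall's condition: |N(S)| ≥ |S| is satisfied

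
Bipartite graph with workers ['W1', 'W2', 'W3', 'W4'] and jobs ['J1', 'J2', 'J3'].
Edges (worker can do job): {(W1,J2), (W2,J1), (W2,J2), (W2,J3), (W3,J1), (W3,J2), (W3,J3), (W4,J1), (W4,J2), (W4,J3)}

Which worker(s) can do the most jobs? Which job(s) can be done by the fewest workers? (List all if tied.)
Most versatile: W2, W3, W4 (3 jobs); Least covered: J1, J3 (3 workers)

Worker degrees (jobs they can do): W1:1, W2:3, W3:3, W4:3
Job degrees (workers who can do it): J1:3, J2:4, J3:3

Maximum worker degree is 3, achieved by: W2, W3, W4
Minimum job degree is 3, achieved by: J1, J3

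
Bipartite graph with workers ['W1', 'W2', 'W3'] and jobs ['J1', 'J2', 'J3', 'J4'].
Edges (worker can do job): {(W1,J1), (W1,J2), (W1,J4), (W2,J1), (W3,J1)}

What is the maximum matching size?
Maximum matching size = 2

Maximum matching: {(W1,J4), (W3,J1)}
Size: 2

This assigns 2 workers to 2 distinct jobs.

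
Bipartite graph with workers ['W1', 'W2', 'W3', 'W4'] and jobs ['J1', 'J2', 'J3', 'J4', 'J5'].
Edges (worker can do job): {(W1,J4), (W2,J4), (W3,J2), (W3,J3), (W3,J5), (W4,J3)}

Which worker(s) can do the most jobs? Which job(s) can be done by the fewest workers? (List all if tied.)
Most versatile: W3 (3 jobs); Least covered: J1 (0 workers)

Worker degrees (jobs they can do): W1:1, W2:1, W3:3, W4:1
Job degrees (workers who can do it): J1:0, J2:1, J3:2, J4:2, J5:1

Maximum worker degree is 3, achieved by: W3
Minimum job degree is 0, achieved by: J1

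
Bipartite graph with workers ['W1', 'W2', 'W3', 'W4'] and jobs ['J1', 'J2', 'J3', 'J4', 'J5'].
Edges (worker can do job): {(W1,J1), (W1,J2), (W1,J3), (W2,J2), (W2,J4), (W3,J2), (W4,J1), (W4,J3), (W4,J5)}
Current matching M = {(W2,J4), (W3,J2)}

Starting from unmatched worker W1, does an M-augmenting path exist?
Yes: W1 → J1

An M-augmenting path alternates non-matching / matching edges, starting and ending at unmatched vertices.
Path: W1 → J1
(J1 is unmatched in M, so the path is augmenting.)
Flipping edges along this path would increase |M| from 2 to 3.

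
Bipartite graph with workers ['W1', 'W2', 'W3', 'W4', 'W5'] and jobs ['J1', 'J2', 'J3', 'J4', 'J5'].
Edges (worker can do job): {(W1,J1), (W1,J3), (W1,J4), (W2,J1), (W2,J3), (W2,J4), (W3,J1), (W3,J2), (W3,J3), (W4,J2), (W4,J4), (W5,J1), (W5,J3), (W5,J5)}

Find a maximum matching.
Matching: {(W1,J4), (W2,J3), (W3,J1), (W4,J2), (W5,J5)}

Maximum matching (size 5):
  W1 → J4
  W2 → J3
  W3 → J1
  W4 → J2
  W5 → J5

Each worker is assigned to at most one job, and each job to at most one worker.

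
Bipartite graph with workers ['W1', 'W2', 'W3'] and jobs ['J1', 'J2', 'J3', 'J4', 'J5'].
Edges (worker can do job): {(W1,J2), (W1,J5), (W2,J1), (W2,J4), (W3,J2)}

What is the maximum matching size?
Maximum matching size = 3

Maximum matching: {(W1,J5), (W2,J1), (W3,J2)}
Size: 3

This assigns 3 workers to 3 distinct jobs.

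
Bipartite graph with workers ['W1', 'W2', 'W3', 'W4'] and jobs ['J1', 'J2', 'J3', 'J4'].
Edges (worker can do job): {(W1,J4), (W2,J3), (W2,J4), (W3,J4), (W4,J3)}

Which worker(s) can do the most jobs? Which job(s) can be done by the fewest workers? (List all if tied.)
Most versatile: W2 (2 jobs); Least covered: J1, J2 (0 workers)

Worker degrees (jobs they can do): W1:1, W2:2, W3:1, W4:1
Job degrees (workers who can do it): J1:0, J2:0, J3:2, J4:3

Maximum worker degree is 2, achieved by: W2
Minimum job degree is 0, achieved by: J1, J2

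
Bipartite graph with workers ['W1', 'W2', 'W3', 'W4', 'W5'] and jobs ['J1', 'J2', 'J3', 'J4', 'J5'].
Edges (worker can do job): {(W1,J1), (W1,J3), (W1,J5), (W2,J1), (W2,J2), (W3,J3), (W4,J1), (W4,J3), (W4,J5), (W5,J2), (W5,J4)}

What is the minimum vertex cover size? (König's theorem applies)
Minimum vertex cover size = 5

By König's theorem: in bipartite graphs,
min vertex cover = max matching = 5

Maximum matching has size 5, so minimum vertex cover also has size 5.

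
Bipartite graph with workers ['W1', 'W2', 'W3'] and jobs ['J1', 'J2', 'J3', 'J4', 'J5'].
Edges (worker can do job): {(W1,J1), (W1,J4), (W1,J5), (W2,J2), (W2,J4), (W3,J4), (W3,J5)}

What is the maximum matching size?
Maximum matching size = 3

Maximum matching: {(W1,J1), (W2,J2), (W3,J4)}
Size: 3

This assigns 3 workers to 3 distinct jobs.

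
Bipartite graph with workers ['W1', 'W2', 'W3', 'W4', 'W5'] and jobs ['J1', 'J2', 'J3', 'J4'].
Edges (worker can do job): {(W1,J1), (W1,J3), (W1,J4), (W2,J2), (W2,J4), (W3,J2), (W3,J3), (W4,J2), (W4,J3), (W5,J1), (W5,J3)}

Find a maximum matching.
Matching: {(W1,J4), (W3,J3), (W4,J2), (W5,J1)}

Maximum matching (size 4):
  W1 → J4
  W3 → J3
  W4 → J2
  W5 → J1

Each worker is assigned to at most one job, and each job to at most one worker.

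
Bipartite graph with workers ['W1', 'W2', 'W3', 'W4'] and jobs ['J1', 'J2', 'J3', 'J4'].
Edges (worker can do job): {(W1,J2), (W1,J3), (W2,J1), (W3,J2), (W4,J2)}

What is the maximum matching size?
Maximum matching size = 3

Maximum matching: {(W1,J3), (W2,J1), (W4,J2)}
Size: 3

This assigns 3 workers to 3 distinct jobs.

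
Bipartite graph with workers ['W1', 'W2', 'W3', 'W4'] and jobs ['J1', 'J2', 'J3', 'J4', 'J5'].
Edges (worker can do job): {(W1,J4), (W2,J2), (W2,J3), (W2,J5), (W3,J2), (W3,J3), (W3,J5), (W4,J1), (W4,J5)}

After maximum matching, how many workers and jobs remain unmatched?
Unmatched: 0 workers, 1 jobs

Maximum matching size: 4
Workers: 4 total, 4 matched, 0 unmatched
Jobs: 5 total, 4 matched, 1 unmatched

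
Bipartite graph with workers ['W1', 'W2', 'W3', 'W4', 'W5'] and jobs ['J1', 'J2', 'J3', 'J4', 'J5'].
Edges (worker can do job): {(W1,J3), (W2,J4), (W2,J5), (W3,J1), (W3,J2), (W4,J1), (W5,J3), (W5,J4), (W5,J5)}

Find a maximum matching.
Matching: {(W1,J3), (W2,J5), (W3,J2), (W4,J1), (W5,J4)}

Maximum matching (size 5):
  W1 → J3
  W2 → J5
  W3 → J2
  W4 → J1
  W5 → J4

Each worker is assigned to at most one job, and each job to at most one worker.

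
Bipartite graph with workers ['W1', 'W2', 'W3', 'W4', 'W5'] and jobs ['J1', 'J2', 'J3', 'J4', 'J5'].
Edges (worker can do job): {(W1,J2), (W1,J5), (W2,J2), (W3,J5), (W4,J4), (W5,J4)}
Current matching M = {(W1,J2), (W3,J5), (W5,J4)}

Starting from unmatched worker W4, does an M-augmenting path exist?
No augmenting path from W4

Alternating search from W4 reaches jobs: {J4}.
Every reachable job is already matched in M, and following those matched edges back to workers exposes no further unvisited jobs.
No M-augmenting path from W4 exists.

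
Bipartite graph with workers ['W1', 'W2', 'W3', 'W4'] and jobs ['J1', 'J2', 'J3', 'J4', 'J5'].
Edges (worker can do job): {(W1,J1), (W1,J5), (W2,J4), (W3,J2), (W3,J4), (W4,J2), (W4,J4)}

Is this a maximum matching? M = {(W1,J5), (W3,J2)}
No, size 2 is not maximum

Proposed matching has size 2.
Maximum matching size for this graph: 3.

This is NOT maximum - can be improved to size 3.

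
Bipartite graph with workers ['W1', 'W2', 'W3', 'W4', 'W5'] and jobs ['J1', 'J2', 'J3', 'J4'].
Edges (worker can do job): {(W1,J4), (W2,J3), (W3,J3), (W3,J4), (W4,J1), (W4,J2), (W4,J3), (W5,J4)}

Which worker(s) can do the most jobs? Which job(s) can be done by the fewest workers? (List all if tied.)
Most versatile: W4 (3 jobs); Least covered: J1, J2 (1 workers)

Worker degrees (jobs they can do): W1:1, W2:1, W3:2, W4:3, W5:1
Job degrees (workers who can do it): J1:1, J2:1, J3:3, J4:3

Maximum worker degree is 3, achieved by: W4
Minimum job degree is 1, achieved by: J1, J2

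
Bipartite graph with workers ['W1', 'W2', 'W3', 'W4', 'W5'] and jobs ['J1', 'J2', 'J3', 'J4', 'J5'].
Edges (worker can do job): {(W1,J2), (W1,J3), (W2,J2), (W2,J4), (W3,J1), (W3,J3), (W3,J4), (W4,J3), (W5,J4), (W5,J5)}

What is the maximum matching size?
Maximum matching size = 5

Maximum matching: {(W1,J2), (W2,J4), (W3,J1), (W4,J3), (W5,J5)}
Size: 5

This assigns 5 workers to 5 distinct jobs.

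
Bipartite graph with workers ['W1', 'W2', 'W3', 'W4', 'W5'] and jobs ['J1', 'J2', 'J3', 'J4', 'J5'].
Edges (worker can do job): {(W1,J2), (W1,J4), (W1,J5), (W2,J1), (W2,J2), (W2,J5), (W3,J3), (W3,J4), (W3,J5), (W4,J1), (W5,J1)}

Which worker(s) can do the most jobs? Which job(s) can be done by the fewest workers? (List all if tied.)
Most versatile: W1, W2, W3 (3 jobs); Least covered: J3 (1 workers)

Worker degrees (jobs they can do): W1:3, W2:3, W3:3, W4:1, W5:1
Job degrees (workers who can do it): J1:3, J2:2, J3:1, J4:2, J5:3

Maximum worker degree is 3, achieved by: W1, W2, W3
Minimum job degree is 1, achieved by: J3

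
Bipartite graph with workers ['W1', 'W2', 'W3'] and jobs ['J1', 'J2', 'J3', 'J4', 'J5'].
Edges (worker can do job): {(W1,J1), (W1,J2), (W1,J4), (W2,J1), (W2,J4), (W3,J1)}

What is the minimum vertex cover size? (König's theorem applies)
Minimum vertex cover size = 3

By König's theorem: in bipartite graphs,
min vertex cover = max matching = 3

Maximum matching has size 3, so minimum vertex cover also has size 3.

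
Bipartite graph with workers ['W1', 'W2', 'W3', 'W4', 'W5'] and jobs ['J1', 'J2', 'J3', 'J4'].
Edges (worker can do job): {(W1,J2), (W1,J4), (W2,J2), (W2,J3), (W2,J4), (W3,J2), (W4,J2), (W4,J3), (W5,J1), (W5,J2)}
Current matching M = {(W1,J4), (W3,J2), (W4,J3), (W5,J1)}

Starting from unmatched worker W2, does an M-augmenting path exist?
No augmenting path from W2

Alternating search from W2 reaches jobs: {J2, J3, J4}.
Every reachable job is already matched in M, and following those matched edges back to workers exposes no further unvisited jobs.
No M-augmenting path from W2 exists.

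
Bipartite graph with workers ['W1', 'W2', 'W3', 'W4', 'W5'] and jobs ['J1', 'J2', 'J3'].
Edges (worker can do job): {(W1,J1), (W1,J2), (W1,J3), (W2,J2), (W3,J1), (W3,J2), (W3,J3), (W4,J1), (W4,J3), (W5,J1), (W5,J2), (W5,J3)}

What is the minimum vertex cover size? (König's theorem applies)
Minimum vertex cover size = 3

By König's theorem: in bipartite graphs,
min vertex cover = max matching = 3

Maximum matching has size 3, so minimum vertex cover also has size 3.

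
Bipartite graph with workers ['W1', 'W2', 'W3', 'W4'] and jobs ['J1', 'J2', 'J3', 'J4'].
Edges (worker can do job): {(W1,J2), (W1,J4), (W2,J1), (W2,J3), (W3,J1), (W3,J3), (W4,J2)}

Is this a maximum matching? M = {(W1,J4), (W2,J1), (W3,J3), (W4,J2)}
Yes, size 4 is maximum

Proposed matching has size 4.
Maximum matching size for this graph: 4.

This is a maximum matching.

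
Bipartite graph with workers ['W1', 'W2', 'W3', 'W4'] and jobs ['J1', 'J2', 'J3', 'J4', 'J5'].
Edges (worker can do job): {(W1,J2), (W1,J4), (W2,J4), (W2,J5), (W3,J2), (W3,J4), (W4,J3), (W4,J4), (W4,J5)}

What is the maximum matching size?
Maximum matching size = 4

Maximum matching: {(W1,J2), (W2,J5), (W3,J4), (W4,J3)}
Size: 4

This assigns 4 workers to 4 distinct jobs.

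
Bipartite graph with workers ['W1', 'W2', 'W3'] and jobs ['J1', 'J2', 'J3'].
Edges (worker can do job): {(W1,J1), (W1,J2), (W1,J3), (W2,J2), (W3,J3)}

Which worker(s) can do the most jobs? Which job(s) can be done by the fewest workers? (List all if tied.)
Most versatile: W1 (3 jobs); Least covered: J1 (1 workers)

Worker degrees (jobs they can do): W1:3, W2:1, W3:1
Job degrees (workers who can do it): J1:1, J2:2, J3:2

Maximum worker degree is 3, achieved by: W1
Minimum job degree is 1, achieved by: J1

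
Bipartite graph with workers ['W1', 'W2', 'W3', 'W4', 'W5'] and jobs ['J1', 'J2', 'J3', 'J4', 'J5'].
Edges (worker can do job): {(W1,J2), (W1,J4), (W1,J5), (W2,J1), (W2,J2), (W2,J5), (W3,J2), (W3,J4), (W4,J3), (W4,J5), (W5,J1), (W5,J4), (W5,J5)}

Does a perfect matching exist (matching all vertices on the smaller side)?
Yes, perfect matching exists (size 5)

Perfect matching: {(W1,J4), (W2,J5), (W3,J2), (W4,J3), (W5,J1)}
All 5 vertices on the smaller side are matched.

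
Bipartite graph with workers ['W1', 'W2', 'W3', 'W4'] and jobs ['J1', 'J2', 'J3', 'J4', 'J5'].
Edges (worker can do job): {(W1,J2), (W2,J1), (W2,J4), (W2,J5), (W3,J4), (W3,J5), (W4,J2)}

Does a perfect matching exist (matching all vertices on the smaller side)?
No, maximum matching has size 3 < 4

Maximum matching has size 3, need 4 for perfect matching.
Unmatched workers: ['W1']
Unmatched jobs: ['J3', 'J1']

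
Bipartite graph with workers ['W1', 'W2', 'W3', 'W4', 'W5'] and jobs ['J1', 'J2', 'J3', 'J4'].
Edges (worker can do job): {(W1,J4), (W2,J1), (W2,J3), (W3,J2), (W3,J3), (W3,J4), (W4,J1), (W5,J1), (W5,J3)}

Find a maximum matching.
Matching: {(W1,J4), (W3,J2), (W4,J1), (W5,J3)}

Maximum matching (size 4):
  W1 → J4
  W3 → J2
  W4 → J1
  W5 → J3

Each worker is assigned to at most one job, and each job to at most one worker.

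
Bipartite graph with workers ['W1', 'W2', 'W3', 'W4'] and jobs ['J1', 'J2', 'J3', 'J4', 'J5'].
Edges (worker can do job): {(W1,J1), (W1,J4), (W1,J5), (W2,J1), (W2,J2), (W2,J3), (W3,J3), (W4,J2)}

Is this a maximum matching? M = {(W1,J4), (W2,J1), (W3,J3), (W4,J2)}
Yes, size 4 is maximum

Proposed matching has size 4.
Maximum matching size for this graph: 4.

This is a maximum matching.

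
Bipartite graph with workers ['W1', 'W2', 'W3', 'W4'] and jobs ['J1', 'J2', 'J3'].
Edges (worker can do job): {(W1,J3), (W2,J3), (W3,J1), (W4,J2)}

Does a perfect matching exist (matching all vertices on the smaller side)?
Yes, perfect matching exists (size 3)

Perfect matching: {(W1,J3), (W3,J1), (W4,J2)}
All 3 vertices on the smaller side are matched.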